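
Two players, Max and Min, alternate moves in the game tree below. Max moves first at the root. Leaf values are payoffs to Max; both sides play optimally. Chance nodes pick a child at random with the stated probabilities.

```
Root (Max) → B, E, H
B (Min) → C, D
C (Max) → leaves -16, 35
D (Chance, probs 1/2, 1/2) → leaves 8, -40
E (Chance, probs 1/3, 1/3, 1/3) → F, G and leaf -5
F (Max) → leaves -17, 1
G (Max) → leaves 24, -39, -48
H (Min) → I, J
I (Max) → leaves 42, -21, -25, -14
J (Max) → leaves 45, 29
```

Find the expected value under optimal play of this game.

42

C (Max): max(-16, 35) = 35
D (Chance): 1/2·8 + 1/2·-40 = -16
B (Min): min(35, -16) = -16
F (Max): max(-17, 1) = 1
G (Max): max(24, -39, -48) = 24
E (Chance): 1/3·1 + 1/3·24 + 1/3·-5 = 6.67
I (Max): max(42, -21, -25, -14) = 42
J (Max): max(45, 29) = 45
H (Min): min(42, 45) = 42
Root (Max): max(-16, 6.67, 42) = 42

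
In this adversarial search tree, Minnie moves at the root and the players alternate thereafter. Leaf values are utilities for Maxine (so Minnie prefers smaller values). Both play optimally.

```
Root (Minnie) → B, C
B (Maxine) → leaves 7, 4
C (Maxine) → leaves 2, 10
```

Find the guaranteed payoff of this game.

7

B (Maxine): max(7, 4) = 7
C (Maxine): max(2, 10) = 10
Root (Minnie): min(7, 10) = 7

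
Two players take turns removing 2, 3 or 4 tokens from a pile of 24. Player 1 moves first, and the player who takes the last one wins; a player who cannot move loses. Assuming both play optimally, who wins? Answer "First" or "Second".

Second

i:   0  1  2  3  4  5  6  7  8  9 10 11 12 13 14 15 16 17 18 19 20 21 22 23 24
     L  L  W  W  W  W  L  L  W  W  W  W  L  L  W  W  W  W  L  L  W  W  W  W  L
Position 24 is L, so the second player wins.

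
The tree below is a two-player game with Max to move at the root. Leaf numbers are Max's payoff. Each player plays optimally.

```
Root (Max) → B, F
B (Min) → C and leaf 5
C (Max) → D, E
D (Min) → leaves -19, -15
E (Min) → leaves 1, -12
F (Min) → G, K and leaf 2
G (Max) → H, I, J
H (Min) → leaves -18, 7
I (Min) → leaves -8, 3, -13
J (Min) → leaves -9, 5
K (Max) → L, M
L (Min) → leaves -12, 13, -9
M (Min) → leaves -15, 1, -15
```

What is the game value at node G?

-9

H: min(-18, 7) = -18
I: min(-8, 3, -13) = -13
J: min(-9, 5) = -9
G: max(-18, -13, -9) = -9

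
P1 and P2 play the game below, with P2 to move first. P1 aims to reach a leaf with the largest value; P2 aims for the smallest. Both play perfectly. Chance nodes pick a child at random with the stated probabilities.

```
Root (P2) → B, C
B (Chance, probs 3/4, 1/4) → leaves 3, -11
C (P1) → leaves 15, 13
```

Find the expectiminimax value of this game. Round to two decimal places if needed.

-0.5

B (Chance): 3/4·3 + 1/4·-11 = -0.5
C (P1): max(15, 13) = 15
Root (P2): min(-0.5, 15) = -0.5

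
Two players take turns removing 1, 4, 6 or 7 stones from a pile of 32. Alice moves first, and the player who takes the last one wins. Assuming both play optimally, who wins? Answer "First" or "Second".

Mark each pile size as W (mover wins) or L (mover loses):
i:   0  1  2  3  4  5  6  7  8  9 10 11 12 13 14 15 16 17 18 19 20 21 22 23 24 25 26 27 28 29 30 31 32
     L  W  L  W  W  L  W  W  W  W  L  W  W  L  W  L  W  W  L  W  W  W  W  L  W  W  L  W  L  W  W  L  W
Position 32 is W, so the first player wins.

First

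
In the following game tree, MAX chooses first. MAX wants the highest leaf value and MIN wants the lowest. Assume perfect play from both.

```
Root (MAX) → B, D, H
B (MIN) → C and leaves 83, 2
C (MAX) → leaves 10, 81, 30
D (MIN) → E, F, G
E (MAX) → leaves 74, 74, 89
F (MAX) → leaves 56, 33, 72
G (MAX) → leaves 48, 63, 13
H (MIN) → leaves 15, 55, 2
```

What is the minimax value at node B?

2

C: max(10, 81, 30) = 81
B: min(81, 83, 2) = 2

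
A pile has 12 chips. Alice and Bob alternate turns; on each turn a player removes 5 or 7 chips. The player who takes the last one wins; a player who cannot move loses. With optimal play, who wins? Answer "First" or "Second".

i:   0  1  2  3  4  5  6  7  8  9 10 11 12
     L  L  L  L  L  W  W  W  W  W  W  W  L
Position 12 is L, so the second player wins.

Second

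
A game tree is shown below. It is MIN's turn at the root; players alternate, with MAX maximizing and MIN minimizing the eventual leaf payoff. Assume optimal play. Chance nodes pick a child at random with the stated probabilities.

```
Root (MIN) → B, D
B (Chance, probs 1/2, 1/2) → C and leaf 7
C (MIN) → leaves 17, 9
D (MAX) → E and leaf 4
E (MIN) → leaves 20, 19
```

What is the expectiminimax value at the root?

8

C (MIN): min(17, 9) = 9
B (Chance): 1/2·9 + 1/2·7 = 8
E (MIN): min(20, 19) = 19
D (MAX): max(19, 4) = 19
Root (MIN): min(8, 19) = 8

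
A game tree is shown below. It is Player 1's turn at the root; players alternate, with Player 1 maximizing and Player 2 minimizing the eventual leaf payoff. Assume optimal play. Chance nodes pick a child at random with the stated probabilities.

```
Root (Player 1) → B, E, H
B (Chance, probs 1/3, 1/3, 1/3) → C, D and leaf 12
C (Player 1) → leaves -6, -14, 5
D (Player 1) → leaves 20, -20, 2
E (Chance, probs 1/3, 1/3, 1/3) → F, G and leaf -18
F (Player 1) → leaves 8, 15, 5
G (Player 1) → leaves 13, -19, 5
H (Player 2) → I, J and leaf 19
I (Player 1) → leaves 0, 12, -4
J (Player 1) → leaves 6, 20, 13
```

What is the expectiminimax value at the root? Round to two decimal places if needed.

12.33

C (Player 1): max(-6, -14, 5) = 5
D (Player 1): max(20, -20, 2) = 20
B (Chance): 1/3·5 + 1/3·20 + 1/3·12 = 12.33
F (Player 1): max(8, 15, 5) = 15
G (Player 1): max(13, -19, 5) = 13
E (Chance): 1/3·15 + 1/3·13 + 1/3·-18 = 3.33
I (Player 1): max(0, 12, -4) = 12
J (Player 1): max(6, 20, 13) = 20
H (Player 2): min(12, 20, 19) = 12
Root (Player 1): max(12.33, 3.33, 12) = 12.33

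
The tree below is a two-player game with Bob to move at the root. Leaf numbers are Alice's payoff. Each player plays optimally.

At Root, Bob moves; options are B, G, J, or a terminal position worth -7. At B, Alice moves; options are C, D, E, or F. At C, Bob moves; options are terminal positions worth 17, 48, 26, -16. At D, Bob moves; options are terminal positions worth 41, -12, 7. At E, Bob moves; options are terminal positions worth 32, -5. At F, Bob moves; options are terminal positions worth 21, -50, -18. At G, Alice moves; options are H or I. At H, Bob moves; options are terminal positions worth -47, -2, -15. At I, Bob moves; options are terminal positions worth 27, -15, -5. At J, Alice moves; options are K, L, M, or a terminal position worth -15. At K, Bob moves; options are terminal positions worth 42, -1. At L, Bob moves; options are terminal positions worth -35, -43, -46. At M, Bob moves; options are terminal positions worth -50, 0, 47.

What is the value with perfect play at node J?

K: min(42, -1) = -1
L: min(-35, -43, -46) = -46
M: min(-50, 0, 47) = -50
J: max(-1, -46, -50, -15) = -1

-1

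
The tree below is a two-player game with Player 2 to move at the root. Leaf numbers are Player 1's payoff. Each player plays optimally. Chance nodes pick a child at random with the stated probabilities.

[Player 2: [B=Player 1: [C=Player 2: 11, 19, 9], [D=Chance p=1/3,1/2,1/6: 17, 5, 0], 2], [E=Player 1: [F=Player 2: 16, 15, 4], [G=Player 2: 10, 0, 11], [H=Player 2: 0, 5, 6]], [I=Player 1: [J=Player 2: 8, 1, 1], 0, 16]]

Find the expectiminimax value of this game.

4

C (Player 2): min(11, 19, 9) = 9
D (Chance): 1/3·17 + 1/2·5 + 1/6·0 = 8.17
B (Player 1): max(9, 8.17, 2) = 9
F (Player 2): min(16, 15, 4) = 4
G (Player 2): min(10, 0, 11) = 0
H (Player 2): min(0, 5, 6) = 0
E (Player 1): max(4, 0, 0) = 4
J (Player 2): min(8, 1, 1) = 1
I (Player 1): max(1, 0, 16) = 16
Root (Player 2): min(9, 4, 16) = 4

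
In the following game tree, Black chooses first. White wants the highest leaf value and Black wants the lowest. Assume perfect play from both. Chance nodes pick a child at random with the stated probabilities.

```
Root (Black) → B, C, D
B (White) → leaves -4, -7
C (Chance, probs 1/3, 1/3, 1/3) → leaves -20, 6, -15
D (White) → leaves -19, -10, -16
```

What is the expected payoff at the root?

-10

B (White): max(-4, -7) = -4
C (Chance): 1/3·-20 + 1/3·6 + 1/3·-15 = -9.67
D (White): max(-19, -10, -16) = -10
Root (Black): min(-4, -9.67, -10) = -10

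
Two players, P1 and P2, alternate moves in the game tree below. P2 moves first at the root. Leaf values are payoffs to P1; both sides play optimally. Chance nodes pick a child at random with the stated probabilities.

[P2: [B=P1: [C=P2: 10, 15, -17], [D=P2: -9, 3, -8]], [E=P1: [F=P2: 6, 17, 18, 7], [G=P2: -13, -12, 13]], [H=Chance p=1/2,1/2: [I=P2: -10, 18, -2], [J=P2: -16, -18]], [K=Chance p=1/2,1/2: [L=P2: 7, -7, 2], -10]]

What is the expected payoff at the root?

C (P2): min(10, 15, -17) = -17
D (P2): min(-9, 3, -8) = -9
B (P1): max(-17, -9) = -9
F (P2): min(6, 17, 18, 7) = 6
G (P2): min(-13, -12, 13) = -13
E (P1): max(6, -13) = 6
I (P2): min(-10, 18, -2) = -10
J (P2): min(-16, -18) = -18
H (Chance): 1/2·-10 + 1/2·-18 = -14
L (P2): min(7, -7, 2) = -7
K (Chance): 1/2·-7 + 1/2·-10 = -8.5
Root (P2): min(-9, 6, -14, -8.5) = -14

-14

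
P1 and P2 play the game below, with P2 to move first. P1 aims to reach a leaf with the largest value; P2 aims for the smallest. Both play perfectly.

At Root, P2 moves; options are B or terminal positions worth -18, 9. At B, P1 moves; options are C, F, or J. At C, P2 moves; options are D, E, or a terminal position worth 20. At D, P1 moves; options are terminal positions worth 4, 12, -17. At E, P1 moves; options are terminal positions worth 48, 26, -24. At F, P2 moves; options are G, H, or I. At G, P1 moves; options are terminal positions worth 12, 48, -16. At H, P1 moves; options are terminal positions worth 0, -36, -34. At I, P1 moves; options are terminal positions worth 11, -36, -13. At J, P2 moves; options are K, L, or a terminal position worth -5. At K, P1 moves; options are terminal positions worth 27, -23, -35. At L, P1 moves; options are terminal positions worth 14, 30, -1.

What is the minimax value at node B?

12

D: max(4, 12, -17) = 12
E: max(48, 26, -24) = 48
C: min(12, 48, 20) = 12
G: max(12, 48, -16) = 48
H: max(0, -36, -34) = 0
I: max(11, -36, -13) = 11
F: min(48, 0, 11) = 0
K: max(27, -23, -35) = 27
L: max(14, 30, -1) = 30
J: min(27, 30, -5) = -5
B: max(12, 0, -5) = 12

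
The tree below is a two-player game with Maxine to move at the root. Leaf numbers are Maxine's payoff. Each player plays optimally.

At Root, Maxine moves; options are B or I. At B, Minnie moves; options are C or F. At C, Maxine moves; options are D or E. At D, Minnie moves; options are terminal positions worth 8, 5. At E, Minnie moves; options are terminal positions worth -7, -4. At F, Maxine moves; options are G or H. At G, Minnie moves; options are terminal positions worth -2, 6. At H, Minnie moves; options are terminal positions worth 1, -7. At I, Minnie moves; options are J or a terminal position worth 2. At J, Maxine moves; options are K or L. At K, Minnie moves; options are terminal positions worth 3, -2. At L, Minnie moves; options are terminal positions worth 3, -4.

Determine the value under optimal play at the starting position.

D (Minnie): min(8, 5) = 5
E (Minnie): min(-7, -4) = -7
C (Maxine): max(5, -7) = 5
G (Minnie): min(-2, 6) = -2
H (Minnie): min(1, -7) = -7
F (Maxine): max(-2, -7) = -2
B (Minnie): min(5, -2) = -2
K (Minnie): min(3, -2) = -2
L (Minnie): min(3, -4) = -4
J (Maxine): max(-2, -4) = -2
I (Minnie): min(-2, 2) = -2
Root (Maxine): max(-2, -2) = -2

-2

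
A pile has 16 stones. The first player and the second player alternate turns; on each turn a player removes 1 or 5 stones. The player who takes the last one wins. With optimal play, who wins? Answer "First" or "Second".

Second

i:   0  1  2  3  4  5  6  7  8  9 10 11 12 13 14 15 16
     L  W  L  W  L  W  L  W  L  W  L  W  L  W  L  W  L
Position 16 is L, so the second player wins.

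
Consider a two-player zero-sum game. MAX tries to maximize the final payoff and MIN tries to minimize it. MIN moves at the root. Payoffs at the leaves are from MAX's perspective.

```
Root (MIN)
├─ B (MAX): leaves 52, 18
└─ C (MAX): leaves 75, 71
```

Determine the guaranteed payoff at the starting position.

B (MAX): max(52, 18) = 52
C (MAX): max(75, 71) = 75
Root (MIN): min(52, 75) = 52

52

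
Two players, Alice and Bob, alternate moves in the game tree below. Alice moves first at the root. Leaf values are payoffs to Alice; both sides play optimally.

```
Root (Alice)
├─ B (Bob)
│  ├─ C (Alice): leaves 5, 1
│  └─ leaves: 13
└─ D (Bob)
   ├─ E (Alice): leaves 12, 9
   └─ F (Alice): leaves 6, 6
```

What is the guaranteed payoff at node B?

C: max(5, 1) = 5
B: min(5, 13) = 5

5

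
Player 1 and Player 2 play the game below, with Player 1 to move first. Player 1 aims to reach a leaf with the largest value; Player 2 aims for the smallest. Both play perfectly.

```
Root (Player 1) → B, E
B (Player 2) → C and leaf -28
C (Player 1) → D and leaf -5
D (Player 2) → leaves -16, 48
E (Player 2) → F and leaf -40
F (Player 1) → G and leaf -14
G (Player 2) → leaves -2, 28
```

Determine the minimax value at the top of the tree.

-28

D (Player 2): min(-16, 48) = -16
C (Player 1): max(-16, -5) = -5
B (Player 2): min(-5, -28) = -28
G (Player 2): min(-2, 28) = -2
F (Player 1): max(-2, -14) = -2
E (Player 2): min(-2, -40) = -40
Root (Player 1): max(-28, -40) = -28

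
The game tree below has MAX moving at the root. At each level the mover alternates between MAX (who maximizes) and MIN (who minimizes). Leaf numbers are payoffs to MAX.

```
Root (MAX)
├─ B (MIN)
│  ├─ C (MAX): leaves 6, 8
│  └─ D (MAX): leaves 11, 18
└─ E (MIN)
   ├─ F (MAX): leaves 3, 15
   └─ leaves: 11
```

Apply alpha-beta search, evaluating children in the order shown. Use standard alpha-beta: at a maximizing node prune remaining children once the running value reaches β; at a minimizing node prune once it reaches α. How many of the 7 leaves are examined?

C [α=-∞,β=+∞]: v=8
D [α=-∞,β=8]: v=11 after child 1 ≥ β → β-cutoff, skip 1
B [α=-∞,β=+∞]: v=8
F [α=8,β=+∞]: v=15
E [α=8,β=+∞]: v=11
Root [α=-∞,β=+∞]: v=11
Leaves evaluated: 6 of 7.

6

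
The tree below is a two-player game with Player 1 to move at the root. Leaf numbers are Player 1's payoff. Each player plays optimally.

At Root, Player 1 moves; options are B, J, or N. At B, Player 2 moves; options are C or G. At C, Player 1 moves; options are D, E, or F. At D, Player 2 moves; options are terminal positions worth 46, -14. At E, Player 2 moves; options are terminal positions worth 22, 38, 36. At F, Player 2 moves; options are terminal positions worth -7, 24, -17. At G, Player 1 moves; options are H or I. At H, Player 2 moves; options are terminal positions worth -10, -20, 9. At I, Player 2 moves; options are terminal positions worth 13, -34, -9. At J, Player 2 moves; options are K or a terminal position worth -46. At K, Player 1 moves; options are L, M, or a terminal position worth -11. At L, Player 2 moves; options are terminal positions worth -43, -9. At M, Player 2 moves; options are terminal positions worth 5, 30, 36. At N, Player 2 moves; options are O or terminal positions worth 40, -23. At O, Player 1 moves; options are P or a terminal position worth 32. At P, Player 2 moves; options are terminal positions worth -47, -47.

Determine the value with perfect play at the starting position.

D (Player 2): min(46, -14) = -14
E (Player 2): min(22, 38, 36) = 22
F (Player 2): min(-7, 24, -17) = -17
C (Player 1): max(-14, 22, -17) = 22
H (Player 2): min(-10, -20, 9) = -20
I (Player 2): min(13, -34, -9) = -34
G (Player 1): max(-20, -34) = -20
B (Player 2): min(22, -20) = -20
L (Player 2): min(-43, -9) = -43
M (Player 2): min(5, 30, 36) = 5
K (Player 1): max(-43, 5, -11) = 5
J (Player 2): min(5, -46) = -46
P (Player 2): min(-47, -47) = -47
O (Player 1): max(-47, 32) = 32
N (Player 2): min(32, 40, -23) = -23
Root (Player 1): max(-20, -46, -23) = -20

-20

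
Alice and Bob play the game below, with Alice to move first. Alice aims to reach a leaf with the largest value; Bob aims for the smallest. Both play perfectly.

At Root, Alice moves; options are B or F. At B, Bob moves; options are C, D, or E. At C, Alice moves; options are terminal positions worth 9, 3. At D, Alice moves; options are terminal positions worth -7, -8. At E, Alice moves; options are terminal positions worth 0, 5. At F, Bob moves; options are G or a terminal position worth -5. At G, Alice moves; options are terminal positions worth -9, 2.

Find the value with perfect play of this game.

C (Alice): max(9, 3) = 9
D (Alice): max(-7, -8) = -7
E (Alice): max(0, 5) = 5
B (Bob): min(9, -7, 5) = -7
G (Alice): max(-9, 2) = 2
F (Bob): min(2, -5) = -5
Root (Alice): max(-7, -5) = -5

-5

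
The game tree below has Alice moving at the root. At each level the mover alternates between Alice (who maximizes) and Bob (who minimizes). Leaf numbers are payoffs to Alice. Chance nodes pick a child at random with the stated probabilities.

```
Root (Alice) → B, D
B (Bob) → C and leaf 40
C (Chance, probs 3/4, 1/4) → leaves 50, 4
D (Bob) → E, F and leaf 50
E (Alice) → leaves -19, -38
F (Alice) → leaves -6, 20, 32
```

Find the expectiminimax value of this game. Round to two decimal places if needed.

C (Chance): 3/4·50 + 1/4·4 = 38.5
B (Bob): min(38.5, 40) = 38.5
E (Alice): max(-19, -38) = -19
F (Alice): max(-6, 20, 32) = 32
D (Bob): min(-19, 32, 50) = -19
Root (Alice): max(38.5, -19) = 38.5

38.5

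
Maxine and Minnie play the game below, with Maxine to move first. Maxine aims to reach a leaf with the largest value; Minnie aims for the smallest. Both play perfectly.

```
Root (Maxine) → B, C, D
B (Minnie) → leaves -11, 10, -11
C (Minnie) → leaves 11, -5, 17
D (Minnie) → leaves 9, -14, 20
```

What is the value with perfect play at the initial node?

B (Minnie): min(-11, 10, -11) = -11
C (Minnie): min(11, -5, 17) = -5
D (Minnie): min(9, -14, 20) = -14
Root (Maxine): max(-11, -5, -14) = -5

-5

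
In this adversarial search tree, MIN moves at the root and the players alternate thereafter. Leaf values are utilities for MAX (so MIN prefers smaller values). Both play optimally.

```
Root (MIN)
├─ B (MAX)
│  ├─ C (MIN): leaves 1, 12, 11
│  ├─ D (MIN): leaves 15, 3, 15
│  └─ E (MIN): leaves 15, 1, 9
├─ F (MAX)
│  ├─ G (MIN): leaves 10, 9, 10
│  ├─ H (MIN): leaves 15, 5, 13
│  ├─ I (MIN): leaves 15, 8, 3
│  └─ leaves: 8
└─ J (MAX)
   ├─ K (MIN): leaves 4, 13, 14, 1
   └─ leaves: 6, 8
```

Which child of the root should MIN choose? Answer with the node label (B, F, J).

B

C (MIN): min(1, 12, 11) = 1
D (MIN): min(15, 3, 15) = 3
E (MIN): min(15, 1, 9) = 1
B (MAX): max(1, 3, 1) = 3
G (MIN): min(10, 9, 10) = 9
H (MIN): min(15, 5, 13) = 5
I (MIN): min(15, 8, 3) = 3
F (MAX): max(9, 5, 3, 8) = 9
K (MIN): min(4, 13, 14, 1) = 1
J (MAX): max(1, 6, 8) = 8
Root (MIN): min(3, 9, 8) = 3
MIN picks the child with the lowest value: B (value 3).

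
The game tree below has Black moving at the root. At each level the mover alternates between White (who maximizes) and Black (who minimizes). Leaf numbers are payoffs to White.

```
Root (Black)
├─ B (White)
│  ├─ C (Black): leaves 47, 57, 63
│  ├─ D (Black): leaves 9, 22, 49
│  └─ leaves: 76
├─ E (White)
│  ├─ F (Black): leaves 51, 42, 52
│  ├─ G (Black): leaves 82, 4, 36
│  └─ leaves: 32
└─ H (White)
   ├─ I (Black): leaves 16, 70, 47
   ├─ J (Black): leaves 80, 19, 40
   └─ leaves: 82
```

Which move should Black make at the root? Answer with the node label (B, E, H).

E

C (Black): min(47, 57, 63) = 47
D (Black): min(9, 22, 49) = 9
B (White): max(47, 9, 76) = 76
F (Black): min(51, 42, 52) = 42
G (Black): min(82, 4, 36) = 4
E (White): max(42, 4, 32) = 42
I (Black): min(16, 70, 47) = 16
J (Black): min(80, 19, 40) = 19
H (White): max(16, 19, 82) = 82
Root (Black): min(76, 42, 82) = 42
Black picks the child with the lowest value: E (value 42).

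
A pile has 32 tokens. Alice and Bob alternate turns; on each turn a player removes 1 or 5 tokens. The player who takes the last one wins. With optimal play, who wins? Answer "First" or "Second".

Second

W/L table (W = player to move can force a win):
i:   0  1  2  3  4  5  6  7  8  9 10 11 12 13 14 15 16 17 18 19 20 21 22 23 24 25 26 27 28 29 30 31 32
     L  W  L  W  L  W  L  W  L  W  L  W  L  W  L  W  L  W  L  W  L  W  L  W  L  W  L  W  L  W  L  W  L
Position 32 is L, so the second player wins.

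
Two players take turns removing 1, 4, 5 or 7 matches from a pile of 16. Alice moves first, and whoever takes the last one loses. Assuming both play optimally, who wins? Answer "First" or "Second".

First

Compute winning (W) and losing (L) positions by backward induction:
i:   0  1  2  3  4  5  6  7  8  9 10 11 12 13 14 15 16
     W  L  W  L  W  W  W  W  W  L  W  L  W  W  W  W  W
Position 16 is W, so the first player wins.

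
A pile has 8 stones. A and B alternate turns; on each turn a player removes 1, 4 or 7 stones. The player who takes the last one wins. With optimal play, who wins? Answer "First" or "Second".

Mark each pile size as W (mover wins) or L (mover loses):
i:   0  1  2  3  4  5  6  7  8
     L  W  L  W  W  L  W  W  L
Position 8 is L, so the second player wins.

Second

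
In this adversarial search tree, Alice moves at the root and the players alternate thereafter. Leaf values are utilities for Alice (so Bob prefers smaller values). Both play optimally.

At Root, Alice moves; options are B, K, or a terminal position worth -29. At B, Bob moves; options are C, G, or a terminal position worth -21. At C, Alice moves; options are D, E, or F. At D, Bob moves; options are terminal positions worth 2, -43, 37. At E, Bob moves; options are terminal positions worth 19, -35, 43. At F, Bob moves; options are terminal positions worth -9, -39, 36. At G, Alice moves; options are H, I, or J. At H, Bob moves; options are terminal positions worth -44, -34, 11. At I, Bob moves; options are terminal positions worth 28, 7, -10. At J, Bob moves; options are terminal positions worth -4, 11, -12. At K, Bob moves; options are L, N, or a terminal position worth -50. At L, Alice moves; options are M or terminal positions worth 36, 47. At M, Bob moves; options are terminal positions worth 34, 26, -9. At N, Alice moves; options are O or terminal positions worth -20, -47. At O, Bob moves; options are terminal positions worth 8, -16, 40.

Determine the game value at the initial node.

D (Bob): min(2, -43, 37) = -43
E (Bob): min(19, -35, 43) = -35
F (Bob): min(-9, -39, 36) = -39
C (Alice): max(-43, -35, -39) = -35
H (Bob): min(-44, -34, 11) = -44
I (Bob): min(28, 7, -10) = -10
J (Bob): min(-4, 11, -12) = -12
G (Alice): max(-44, -10, -12) = -10
B (Bob): min(-35, -10, -21) = -35
M (Bob): min(34, 26, -9) = -9
L (Alice): max(-9, 36, 47) = 47
O (Bob): min(8, -16, 40) = -16
N (Alice): max(-16, -20, -47) = -16
K (Bob): min(47, -16, -50) = -50
Root (Alice): max(-35, -50, -29) = -29

-29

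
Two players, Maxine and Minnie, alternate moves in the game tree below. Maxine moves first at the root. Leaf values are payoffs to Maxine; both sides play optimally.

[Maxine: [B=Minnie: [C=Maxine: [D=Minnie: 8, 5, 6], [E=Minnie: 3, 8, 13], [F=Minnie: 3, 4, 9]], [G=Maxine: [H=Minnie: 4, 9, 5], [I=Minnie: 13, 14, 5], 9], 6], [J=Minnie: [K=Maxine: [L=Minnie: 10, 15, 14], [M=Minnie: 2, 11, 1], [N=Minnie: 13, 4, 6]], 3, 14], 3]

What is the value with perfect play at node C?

5

D: min(8, 5, 6) = 5
E: min(3, 8, 13) = 3
F: min(3, 4, 9) = 3
C: max(5, 3, 3) = 5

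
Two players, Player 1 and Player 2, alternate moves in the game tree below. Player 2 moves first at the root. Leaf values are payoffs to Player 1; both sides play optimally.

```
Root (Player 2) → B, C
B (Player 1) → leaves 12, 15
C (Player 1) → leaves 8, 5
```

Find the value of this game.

8

B (Player 1): max(12, 15) = 15
C (Player 1): max(8, 5) = 8
Root (Player 2): min(15, 8) = 8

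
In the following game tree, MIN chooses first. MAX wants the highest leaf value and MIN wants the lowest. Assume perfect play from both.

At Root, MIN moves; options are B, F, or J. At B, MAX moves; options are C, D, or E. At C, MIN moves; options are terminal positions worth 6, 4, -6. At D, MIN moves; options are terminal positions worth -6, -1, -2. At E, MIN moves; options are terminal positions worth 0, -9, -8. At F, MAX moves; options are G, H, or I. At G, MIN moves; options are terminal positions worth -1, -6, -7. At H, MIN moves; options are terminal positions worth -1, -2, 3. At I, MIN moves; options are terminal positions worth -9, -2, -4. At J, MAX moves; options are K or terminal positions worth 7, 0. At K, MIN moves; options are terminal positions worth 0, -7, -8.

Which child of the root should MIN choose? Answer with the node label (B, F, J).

B

C (MIN): min(6, 4, -6) = -6
D (MIN): min(-6, -1, -2) = -6
E (MIN): min(0, -9, -8) = -9
B (MAX): max(-6, -6, -9) = -6
G (MIN): min(-1, -6, -7) = -7
H (MIN): min(-1, -2, 3) = -2
I (MIN): min(-9, -2, -4) = -9
F (MAX): max(-7, -2, -9) = -2
K (MIN): min(0, -7, -8) = -8
J (MAX): max(-8, 7, 0) = 7
Root (MIN): min(-6, -2, 7) = -6
MIN picks the child with the lowest value: B (value -6).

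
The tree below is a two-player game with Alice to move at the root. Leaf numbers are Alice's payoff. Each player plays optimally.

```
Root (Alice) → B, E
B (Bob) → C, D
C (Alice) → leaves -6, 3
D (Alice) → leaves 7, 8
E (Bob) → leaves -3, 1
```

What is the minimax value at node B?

C: max(-6, 3) = 3
D: max(7, 8) = 8
B: min(3, 8) = 3

3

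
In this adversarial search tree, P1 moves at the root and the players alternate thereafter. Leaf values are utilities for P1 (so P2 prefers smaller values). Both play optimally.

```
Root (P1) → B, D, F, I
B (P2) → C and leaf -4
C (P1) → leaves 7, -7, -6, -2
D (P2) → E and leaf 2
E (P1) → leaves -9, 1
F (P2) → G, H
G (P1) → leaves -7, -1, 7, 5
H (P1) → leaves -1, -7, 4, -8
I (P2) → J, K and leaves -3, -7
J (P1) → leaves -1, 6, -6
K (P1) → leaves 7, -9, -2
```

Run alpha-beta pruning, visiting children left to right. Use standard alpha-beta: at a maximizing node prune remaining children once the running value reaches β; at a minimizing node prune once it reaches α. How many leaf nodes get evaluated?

21

C [α=-∞,β=+∞]: v=7
B [α=-∞,β=+∞]: v=-4
E [α=-4,β=+∞]: v=1
D [α=-4,β=+∞]: v=1
G [α=1,β=+∞]: v=7
H [α=1,β=7]: v=4
F [α=1,β=+∞]: v=4
J [α=4,β=+∞]: v=6
K [α=4,β=6]: v=7 after child 1 ≥ β → β-cutoff, skip 2
I [α=4,β=+∞]: v=-3 after child 3 ≤ α → α-cutoff, skip 1
Root [α=-∞,β=+∞]: v=4
Leaves evaluated: 21 of 24.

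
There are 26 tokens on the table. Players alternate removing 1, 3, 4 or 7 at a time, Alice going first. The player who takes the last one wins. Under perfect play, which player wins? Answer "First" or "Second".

W/L table (W = player to move can force a win):
i:   0  1  2  3  4  5  6  7  8  9 10 11 12 13 14 15 16 17 18 19 20 21 22 23 24 25 26
     L  W  L  W  W  W  W  W  L  W  L  W  W  W  W  W  L  W  L  W  W  W  W  W  L  W  L
Position 26 is L, so the second player wins.

Second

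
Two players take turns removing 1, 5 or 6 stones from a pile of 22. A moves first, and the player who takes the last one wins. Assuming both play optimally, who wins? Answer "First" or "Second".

Second

W/L table (W = player to move can force a win):
i:   0  1  2  3  4  5  6  7  8  9 10 11 12 13 14 15 16 17 18 19 20 21 22
     L  W  L  W  L  W  W  W  W  W  W  L  W  L  W  L  W  W  W  W  W  W  L
Position 22 is L, so the second player wins.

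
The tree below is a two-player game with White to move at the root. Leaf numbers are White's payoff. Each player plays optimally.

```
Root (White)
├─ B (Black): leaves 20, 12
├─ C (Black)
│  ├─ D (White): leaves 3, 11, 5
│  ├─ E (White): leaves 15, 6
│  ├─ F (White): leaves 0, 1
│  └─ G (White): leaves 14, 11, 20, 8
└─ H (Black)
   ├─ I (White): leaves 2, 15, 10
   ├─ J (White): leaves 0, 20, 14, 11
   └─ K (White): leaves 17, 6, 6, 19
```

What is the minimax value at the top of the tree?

15

B (Black): min(20, 12) = 12
D (White): max(3, 11, 5) = 11
E (White): max(15, 6) = 15
F (White): max(0, 1) = 1
G (White): max(14, 11, 20, 8) = 20
C (Black): min(11, 15, 1, 20) = 1
I (White): max(2, 15, 10) = 15
J (White): max(0, 20, 14, 11) = 20
K (White): max(17, 6, 6, 19) = 19
H (Black): min(15, 20, 19) = 15
Root (White): max(12, 1, 15) = 15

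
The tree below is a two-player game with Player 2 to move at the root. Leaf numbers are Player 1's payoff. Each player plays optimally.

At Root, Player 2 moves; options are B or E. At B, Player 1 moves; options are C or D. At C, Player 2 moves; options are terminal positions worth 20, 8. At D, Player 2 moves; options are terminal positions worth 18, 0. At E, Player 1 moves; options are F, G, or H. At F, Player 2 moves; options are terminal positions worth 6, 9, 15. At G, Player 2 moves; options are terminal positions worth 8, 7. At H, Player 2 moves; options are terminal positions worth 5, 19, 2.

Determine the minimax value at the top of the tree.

7

C (Player 2): min(20, 8) = 8
D (Player 2): min(18, 0) = 0
B (Player 1): max(8, 0) = 8
F (Player 2): min(6, 9, 15) = 6
G (Player 2): min(8, 7) = 7
H (Player 2): min(5, 19, 2) = 2
E (Player 1): max(6, 7, 2) = 7
Root (Player 2): min(8, 7) = 7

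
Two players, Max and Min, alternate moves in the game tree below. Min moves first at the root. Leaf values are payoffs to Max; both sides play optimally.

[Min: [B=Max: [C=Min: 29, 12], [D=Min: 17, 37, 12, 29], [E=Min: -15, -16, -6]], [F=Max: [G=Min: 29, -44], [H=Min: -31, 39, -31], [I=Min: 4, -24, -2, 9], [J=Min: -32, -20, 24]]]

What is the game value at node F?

G: min(29, -44) = -44
H: min(-31, 39, -31) = -31
I: min(4, -24, -2, 9) = -24
J: min(-32, -20, 24) = -32
F: max(-44, -31, -24, -32) = -24

-24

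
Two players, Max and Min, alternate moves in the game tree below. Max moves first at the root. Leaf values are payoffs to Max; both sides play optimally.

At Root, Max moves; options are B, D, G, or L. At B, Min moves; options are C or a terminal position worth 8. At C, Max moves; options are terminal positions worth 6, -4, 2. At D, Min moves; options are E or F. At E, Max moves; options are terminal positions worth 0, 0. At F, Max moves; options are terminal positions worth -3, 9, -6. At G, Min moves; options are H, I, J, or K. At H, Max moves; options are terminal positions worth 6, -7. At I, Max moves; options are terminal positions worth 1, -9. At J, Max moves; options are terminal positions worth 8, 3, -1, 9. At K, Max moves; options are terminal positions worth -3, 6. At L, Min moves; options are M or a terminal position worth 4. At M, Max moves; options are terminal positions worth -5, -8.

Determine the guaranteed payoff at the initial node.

C (Max): max(6, -4, 2) = 6
B (Min): min(6, 8) = 6
E (Max): max(0, 0) = 0
F (Max): max(-3, 9, -6) = 9
D (Min): min(0, 9) = 0
H (Max): max(6, -7) = 6
I (Max): max(1, -9) = 1
J (Max): max(8, 3, -1, 9) = 9
K (Max): max(-3, 6) = 6
G (Min): min(6, 1, 9, 6) = 1
M (Max): max(-5, -8) = -5
L (Min): min(-5, 4) = -5
Root (Max): max(6, 0, 1, -5) = 6

6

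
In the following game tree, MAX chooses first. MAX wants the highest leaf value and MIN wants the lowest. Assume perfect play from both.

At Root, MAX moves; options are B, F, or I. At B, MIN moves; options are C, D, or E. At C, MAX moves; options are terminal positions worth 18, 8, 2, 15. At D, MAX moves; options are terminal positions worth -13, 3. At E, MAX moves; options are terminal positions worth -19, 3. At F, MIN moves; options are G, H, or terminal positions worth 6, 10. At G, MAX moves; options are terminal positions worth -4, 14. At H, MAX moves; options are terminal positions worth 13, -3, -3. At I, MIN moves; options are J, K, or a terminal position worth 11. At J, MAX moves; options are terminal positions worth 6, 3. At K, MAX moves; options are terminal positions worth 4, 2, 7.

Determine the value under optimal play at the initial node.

C (MAX): max(18, 8, 2, 15) = 18
D (MAX): max(-13, 3) = 3
E (MAX): max(-19, 3) = 3
B (MIN): min(18, 3, 3) = 3
G (MAX): max(-4, 14) = 14
H (MAX): max(13, -3, -3) = 13
F (MIN): min(14, 13, 6, 10) = 6
J (MAX): max(6, 3) = 6
K (MAX): max(4, 2, 7) = 7
I (MIN): min(6, 7, 11) = 6
Root (MAX): max(3, 6, 6) = 6

6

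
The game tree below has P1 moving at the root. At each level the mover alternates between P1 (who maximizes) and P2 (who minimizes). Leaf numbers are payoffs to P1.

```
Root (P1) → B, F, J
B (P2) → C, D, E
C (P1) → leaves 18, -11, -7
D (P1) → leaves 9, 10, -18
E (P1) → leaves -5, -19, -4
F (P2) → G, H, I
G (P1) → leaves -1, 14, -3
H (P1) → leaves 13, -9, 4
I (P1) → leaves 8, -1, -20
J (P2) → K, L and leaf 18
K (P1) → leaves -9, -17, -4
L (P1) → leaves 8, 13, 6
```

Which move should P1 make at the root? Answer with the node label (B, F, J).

C (P1): max(18, -11, -7) = 18
D (P1): max(9, 10, -18) = 10
E (P1): max(-5, -19, -4) = -4
B (P2): min(18, 10, -4) = -4
G (P1): max(-1, 14, -3) = 14
H (P1): max(13, -9, 4) = 13
I (P1): max(8, -1, -20) = 8
F (P2): min(14, 13, 8) = 8
K (P1): max(-9, -17, -4) = -4
L (P1): max(8, 13, 6) = 13
J (P2): min(-4, 13, 18) = -4
Root (P1): max(-4, 8, -4) = 8
P1 picks the child with the highest value: F (value 8).

F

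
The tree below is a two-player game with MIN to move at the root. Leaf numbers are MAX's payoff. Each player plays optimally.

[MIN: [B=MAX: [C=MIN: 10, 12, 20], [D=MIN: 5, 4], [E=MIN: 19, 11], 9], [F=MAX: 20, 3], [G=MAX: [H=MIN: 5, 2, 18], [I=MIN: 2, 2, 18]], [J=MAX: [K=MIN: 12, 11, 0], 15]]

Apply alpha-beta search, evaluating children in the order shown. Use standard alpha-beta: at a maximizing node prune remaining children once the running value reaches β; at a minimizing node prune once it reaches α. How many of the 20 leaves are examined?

C [α=-∞,β=+∞]: v=10
D [α=10,β=+∞]: v=5 after child 1 ≤ α → α-cutoff, skip 1
E [α=10,β=+∞]: v=11
B [α=-∞,β=+∞]: v=11
F [α=-∞,β=11]: v=20 after child 1 ≥ β → β-cutoff, skip 1
H [α=-∞,β=11]: v=2
I [α=2,β=11]: v=2 after child 1 ≤ α → α-cutoff, skip 2
G [α=-∞,β=11]: v=2
K [α=-∞,β=2]: v=0
J [α=-∞,β=2]: v=15
Root [α=-∞,β=+∞]: v=2
Leaves evaluated: 16 of 20.

16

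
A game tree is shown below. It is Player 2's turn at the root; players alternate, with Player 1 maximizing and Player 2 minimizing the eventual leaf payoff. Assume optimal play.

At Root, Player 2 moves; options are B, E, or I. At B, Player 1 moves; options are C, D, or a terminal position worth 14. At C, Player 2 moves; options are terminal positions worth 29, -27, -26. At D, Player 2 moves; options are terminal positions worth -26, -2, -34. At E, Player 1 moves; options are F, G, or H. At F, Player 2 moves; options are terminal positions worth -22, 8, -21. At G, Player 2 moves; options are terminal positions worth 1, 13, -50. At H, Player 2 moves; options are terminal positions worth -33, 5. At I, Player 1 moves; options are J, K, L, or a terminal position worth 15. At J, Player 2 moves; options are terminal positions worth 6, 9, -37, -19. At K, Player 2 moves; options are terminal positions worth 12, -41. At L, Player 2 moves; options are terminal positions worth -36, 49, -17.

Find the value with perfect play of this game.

C (Player 2): min(29, -27, -26) = -27
D (Player 2): min(-26, -2, -34) = -34
B (Player 1): max(-27, -34, 14) = 14
F (Player 2): min(-22, 8, -21) = -22
G (Player 2): min(1, 13, -50) = -50
H (Player 2): min(-33, 5) = -33
E (Player 1): max(-22, -50, -33) = -22
J (Player 2): min(6, 9, -37, -19) = -37
K (Player 2): min(12, -41) = -41
L (Player 2): min(-36, 49, -17) = -36
I (Player 1): max(-37, -41, -36, 15) = 15
Root (Player 2): min(14, -22, 15) = -22

-22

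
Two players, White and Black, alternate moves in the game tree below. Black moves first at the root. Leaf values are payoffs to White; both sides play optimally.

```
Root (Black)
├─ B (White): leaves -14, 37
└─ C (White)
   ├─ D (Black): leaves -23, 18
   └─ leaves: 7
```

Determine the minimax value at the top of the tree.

B (White): max(-14, 37) = 37
D (Black): min(-23, 18) = -23
C (White): max(-23, 7) = 7
Root (Black): min(37, 7) = 7

7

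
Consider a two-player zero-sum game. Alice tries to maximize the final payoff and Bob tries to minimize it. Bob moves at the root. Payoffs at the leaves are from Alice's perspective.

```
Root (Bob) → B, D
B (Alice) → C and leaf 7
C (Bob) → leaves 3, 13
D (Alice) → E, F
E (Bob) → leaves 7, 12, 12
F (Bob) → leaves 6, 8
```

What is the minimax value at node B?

7

C: min(3, 13) = 3
B: max(3, 7) = 7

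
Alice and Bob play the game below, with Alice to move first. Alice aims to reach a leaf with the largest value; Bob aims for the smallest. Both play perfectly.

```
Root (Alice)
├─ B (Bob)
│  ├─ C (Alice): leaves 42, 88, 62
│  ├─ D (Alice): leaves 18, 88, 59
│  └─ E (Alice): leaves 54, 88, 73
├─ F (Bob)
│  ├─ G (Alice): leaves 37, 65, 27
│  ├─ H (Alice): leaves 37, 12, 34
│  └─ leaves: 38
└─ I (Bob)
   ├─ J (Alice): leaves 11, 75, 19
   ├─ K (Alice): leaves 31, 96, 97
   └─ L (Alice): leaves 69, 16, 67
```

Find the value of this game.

C (Alice): max(42, 88, 62) = 88
D (Alice): max(18, 88, 59) = 88
E (Alice): max(54, 88, 73) = 88
B (Bob): min(88, 88, 88) = 88
G (Alice): max(37, 65, 27) = 65
H (Alice): max(37, 12, 34) = 37
F (Bob): min(65, 37, 38) = 37
J (Alice): max(11, 75, 19) = 75
K (Alice): max(31, 96, 97) = 97
L (Alice): max(69, 16, 67) = 69
I (Bob): min(75, 97, 69) = 69
Root (Alice): max(88, 37, 69) = 88

88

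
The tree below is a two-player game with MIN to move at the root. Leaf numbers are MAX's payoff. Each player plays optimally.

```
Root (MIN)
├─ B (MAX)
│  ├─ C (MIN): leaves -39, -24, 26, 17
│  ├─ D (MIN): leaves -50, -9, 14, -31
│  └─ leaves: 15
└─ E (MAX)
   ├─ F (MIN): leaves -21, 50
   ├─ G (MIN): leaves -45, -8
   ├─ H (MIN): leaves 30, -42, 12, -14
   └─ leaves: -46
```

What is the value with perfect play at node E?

F: min(-21, 50) = -21
G: min(-45, -8) = -45
H: min(30, -42, 12, -14) = -42
E: max(-21, -45, -42, -46) = -21

-21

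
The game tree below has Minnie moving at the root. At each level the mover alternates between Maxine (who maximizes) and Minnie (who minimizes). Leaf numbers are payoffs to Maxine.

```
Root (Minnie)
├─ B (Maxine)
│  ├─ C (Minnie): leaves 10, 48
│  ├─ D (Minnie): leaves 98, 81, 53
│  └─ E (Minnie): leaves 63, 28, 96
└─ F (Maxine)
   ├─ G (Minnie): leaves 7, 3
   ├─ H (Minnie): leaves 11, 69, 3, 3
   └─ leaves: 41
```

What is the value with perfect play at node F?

G: min(7, 3) = 3
H: min(11, 69, 3, 3) = 3
F: max(3, 3, 41) = 41

41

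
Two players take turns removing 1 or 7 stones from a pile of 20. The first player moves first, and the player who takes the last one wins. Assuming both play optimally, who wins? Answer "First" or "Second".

W/L table (W = player to move can force a win):
i:   0  1  2  3  4  5  6  7  8  9 10 11 12 13 14 15 16 17 18 19 20
     L  W  L  W  L  W  L  W  L  W  L  W  L  W  L  W  L  W  L  W  L
Position 20 is L, so the second player wins.

Second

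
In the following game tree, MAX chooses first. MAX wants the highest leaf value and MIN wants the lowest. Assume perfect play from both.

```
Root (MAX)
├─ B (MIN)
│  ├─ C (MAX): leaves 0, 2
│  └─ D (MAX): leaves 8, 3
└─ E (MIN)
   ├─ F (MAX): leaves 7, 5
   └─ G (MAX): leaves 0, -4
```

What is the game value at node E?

0

F: max(7, 5) = 7
G: max(0, -4) = 0
E: min(7, 0) = 0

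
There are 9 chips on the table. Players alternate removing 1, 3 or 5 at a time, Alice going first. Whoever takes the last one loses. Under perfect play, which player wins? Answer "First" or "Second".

i:   0  1  2  3  4  5  6  7  8  9
     W  L  W  L  W  L  W  L  W  L
Position 9 is L, so the second player wins.

Second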